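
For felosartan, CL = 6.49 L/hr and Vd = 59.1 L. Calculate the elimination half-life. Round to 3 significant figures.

6.31 hours

k = CL / V = 6.49 / 59.1 = 0.1098 hr⁻¹
t½ = ln 2 / k = ln 2 / 0.1098 ≈ 6.31 hours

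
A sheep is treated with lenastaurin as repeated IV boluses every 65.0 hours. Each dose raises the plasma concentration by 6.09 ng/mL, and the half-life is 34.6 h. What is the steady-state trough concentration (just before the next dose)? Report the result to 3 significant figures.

k = ln 2 / 34.6 = 0.02003 h⁻¹
Fraction remaining after one interval: e^(−kτ) = e^(−0.02003 × 65.0) = 0.2719
R = 1 / (1 − 0.2719) = 1.374
Css,max = 6.09 × 1.374 = 8.365 ng/mL
Css,min = Css,max × e^(−kτ) = 8.365 × 0.2719 ≈ 2.27 ng/mL

2.27 ng/mL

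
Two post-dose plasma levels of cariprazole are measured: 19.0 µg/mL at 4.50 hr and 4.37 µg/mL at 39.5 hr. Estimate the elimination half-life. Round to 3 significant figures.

16.5 hours

k = ln(C₁/C₂) / (t₂ − t₁) = ln(19.0/4.37) / (39.5 − 4.50)
  = 1.470 / 35.00 = 0.04199 hr⁻¹
t½ = ln 2 / k = ln 2 / 0.04199 ≈ 16.5 hours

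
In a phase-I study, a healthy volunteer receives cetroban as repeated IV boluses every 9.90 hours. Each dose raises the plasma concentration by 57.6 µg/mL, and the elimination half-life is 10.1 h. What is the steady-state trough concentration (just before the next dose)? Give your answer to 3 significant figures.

59.2 µg/mL

k = ln 2 / 10.1 = 0.06863 h⁻¹
Fraction remaining after one interval: e^(−kτ) = e^(−0.06863 × 9.90) = 0.5069
R = 1 / (1 − 0.5069) = 2.028
Css,max = 57.6 × 2.028 = 116.8 µg/mL
Css,min = Css,max × e^(−kτ) = 116.8 × 0.5069 ≈ 59.2 µg/mL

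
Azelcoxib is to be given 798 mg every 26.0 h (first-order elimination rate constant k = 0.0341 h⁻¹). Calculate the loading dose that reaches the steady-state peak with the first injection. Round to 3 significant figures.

1360 mg

Accumulation ratio R = 1 / (1 − e^(−kτ)) = 1 / (1 − e^(−0.03410×26.0)) = 1 / (1 − 0.4121) = 1.701
Loading dose = maintenance dose × R = 798 × 1.701 ≈ 1360 mg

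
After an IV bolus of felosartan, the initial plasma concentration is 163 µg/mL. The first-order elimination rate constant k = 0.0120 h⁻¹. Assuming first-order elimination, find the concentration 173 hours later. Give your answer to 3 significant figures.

20.4 µg/mL

C(t) = C₀ e^(−kt) = 163 × e^(−0.01200 × 173) = 163 × e^(−2.076) = 163 × 0.1254 ≈ 20.4 µg/mL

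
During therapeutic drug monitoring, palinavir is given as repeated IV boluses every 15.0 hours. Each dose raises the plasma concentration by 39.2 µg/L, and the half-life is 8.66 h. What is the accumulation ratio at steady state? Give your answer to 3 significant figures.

k = ln 2 / 8.66 = 0.08004 h⁻¹
Fraction remaining after one interval: e^(−kτ) = e^(−0.08004 × 15.0) = 0.3010
R = 1 / (1 − 0.3010) = 1 / 0.6990 ≈ 1.43

1.43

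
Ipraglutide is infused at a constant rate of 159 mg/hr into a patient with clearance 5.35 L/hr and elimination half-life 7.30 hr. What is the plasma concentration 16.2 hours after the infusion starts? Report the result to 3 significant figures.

23.3 mg/L

Css = rate / CL = 159 / 5.35 = 29.72 mg/L
k = ln 2 / 7.30 = 0.09495 hr⁻¹
C(t) = Css (1 − e^(−kt)) = 29.72 × (1 − e^(−1.538)) = 29.72 × 0.7852 ≈ 23.3 mg/L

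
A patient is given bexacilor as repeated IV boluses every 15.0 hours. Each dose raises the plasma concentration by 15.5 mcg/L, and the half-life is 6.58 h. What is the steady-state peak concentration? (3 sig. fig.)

19.5 mcg/L

k = ln 2 / 6.58 = 0.1053 h⁻¹
Fraction remaining after one interval: e^(−kτ) = e^(−0.1053 × 15.0) = 0.2059
R = 1 / (1 − 0.2059) = 1.259
Css,max = 15.5 × 1.259 ≈ 19.5 mcg/L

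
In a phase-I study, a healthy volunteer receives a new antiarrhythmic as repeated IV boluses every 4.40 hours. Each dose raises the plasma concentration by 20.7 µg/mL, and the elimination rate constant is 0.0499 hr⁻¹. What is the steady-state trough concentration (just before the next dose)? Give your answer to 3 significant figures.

84.3 µg/mL

Fraction remaining after one interval: e^(−kτ) = e^(−0.04990 × 4.40) = 0.8029
R = 1 / (1 − 0.8029) = 5.073
Css,max = 20.7 × 5.073 = 105.0 µg/mL
Css,min = Css,max × e^(−kτ) = 105.0 × 0.8029 ≈ 84.3 µg/mL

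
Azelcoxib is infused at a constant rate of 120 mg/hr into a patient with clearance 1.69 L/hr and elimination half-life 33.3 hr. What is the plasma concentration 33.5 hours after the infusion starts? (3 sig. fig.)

35.7 mg/L

Css = rate / CL = 120 / 1.69 = 71.01 mg/L
k = ln 2 / 33.3 = 0.02082 hr⁻¹
C(t) = Css (1 − e^(−kt)) = 71.01 × (1 − e^(−0.6973)) = 71.01 × 0.5021 ≈ 35.7 mg/L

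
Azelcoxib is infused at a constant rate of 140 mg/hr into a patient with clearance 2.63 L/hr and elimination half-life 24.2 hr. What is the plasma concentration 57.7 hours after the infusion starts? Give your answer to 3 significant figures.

43.0 µg/mL

Css = rate / CL = 140 / 2.63 = 53.23 µg/mL
k = ln 2 / 24.2 = 0.02864 hr⁻¹
C(t) = Css (1 − e^(−kt)) = 53.23 × (1 − e^(−1.653)) = 53.23 × 0.8085 ≈ 43.0 µg/mL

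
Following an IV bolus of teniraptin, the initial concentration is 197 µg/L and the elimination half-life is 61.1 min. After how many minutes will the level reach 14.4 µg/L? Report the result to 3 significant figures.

231 minutes

k = ln 2 / 61.1 = 0.01134 min⁻¹
C(t) = C₀ e^(−kt)  ⇒  t = ln(C₀/C) / k
t = ln(197/14.4) / 0.01134 = 2.616 / 0.01134 ≈ 231 minutes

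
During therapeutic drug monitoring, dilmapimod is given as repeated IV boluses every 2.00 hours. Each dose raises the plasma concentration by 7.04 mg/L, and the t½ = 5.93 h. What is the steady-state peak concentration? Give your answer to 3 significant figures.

k = ln 2 / 5.93 = 0.1169 h⁻¹
Fraction remaining after one interval: e^(−kτ) = e^(−0.1169 × 2.00) = 0.7915
R = 1 / (1 − 0.7915) = 4.797
Css,max = 7.04 × 4.797 ≈ 33.8 mg/L

33.8 mg/L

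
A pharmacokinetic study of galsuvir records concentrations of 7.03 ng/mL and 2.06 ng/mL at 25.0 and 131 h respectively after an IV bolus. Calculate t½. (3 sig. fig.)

k = ln(C₁/C₂) / (t₂ − t₁) = ln(7.03/2.06) / (131 − 25.0)
  = 1.227 / 106.0 = 0.01158 h⁻¹
t½ = ln 2 / k = ln 2 / 0.01158 ≈ 59.9 hours

59.9 hours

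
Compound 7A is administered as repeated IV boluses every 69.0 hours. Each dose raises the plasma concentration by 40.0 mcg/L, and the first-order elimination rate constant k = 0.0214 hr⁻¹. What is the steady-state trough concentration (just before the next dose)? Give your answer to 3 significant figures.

11.8 mcg/L

Fraction remaining after one interval: e^(−kτ) = e^(−0.02140 × 69.0) = 0.2284
R = 1 / (1 − 0.2284) = 1.296
Css,max = 40.0 × 1.296 = 51.84 mcg/L
Css,min = Css,max × e^(−kτ) = 51.84 × 0.2284 ≈ 11.8 mcg/L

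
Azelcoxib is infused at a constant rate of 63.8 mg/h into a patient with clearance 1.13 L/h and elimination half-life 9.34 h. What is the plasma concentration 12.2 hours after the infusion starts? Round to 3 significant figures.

33.6 mg/L

Css = rate / CL = 63.8 / 1.13 = 56.46 mg/L
k = ln 2 / 9.34 = 0.07421 h⁻¹
C(t) = Css (1 − e^(−kt)) = 56.46 × (1 − e^(−0.9054)) = 56.46 × 0.5956 ≈ 33.6 mg/L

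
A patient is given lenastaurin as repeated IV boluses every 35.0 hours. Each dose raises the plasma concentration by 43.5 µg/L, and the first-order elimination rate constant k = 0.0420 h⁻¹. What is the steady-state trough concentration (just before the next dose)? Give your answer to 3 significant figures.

13.0 µg/L

Fraction remaining after one interval: e^(−kτ) = e^(−0.04200 × 35.0) = 0.2299
R = 1 / (1 − 0.2299) = 1.299
Css,max = 43.5 × 1.299 = 56.49 µg/L
Css,min = Css,max × e^(−kτ) = 56.49 × 0.2299 ≈ 13.0 µg/L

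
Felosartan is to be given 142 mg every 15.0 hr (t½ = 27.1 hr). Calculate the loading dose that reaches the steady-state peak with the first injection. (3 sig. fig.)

446 mg

k = ln 2 / 27.1 = 0.02558 hr⁻¹
Accumulation ratio R = 1 / (1 − e^(−kτ)) = 1 / (1 − e^(−0.02558×15.0)) = 1 / (1 − 0.6814) = 3.138
Loading dose = maintenance dose × R = 142 × 3.138 ≈ 446 mg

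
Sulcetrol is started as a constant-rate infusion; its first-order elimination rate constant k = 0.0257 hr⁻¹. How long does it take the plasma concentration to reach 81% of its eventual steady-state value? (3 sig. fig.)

64.6 hours

f = 1 − e^(−kt)  ⇒  t = −ln(1 − f) / k
t = −ln(1 − 0.81) / 0.02570 = 1.661 / 0.02570 ≈ 64.6 hours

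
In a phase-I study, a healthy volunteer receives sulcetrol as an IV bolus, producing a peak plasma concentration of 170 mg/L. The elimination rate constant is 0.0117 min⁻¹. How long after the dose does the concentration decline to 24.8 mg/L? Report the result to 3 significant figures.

165 minutes

C(t) = C₀ e^(−kt)  ⇒  t = ln(C₀/C) / k
t = ln(170/24.8) / 0.01170 = 1.925 / 0.01170 ≈ 165 minutes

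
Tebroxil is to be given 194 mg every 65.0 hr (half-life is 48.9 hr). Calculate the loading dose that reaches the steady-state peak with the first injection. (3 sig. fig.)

k = ln 2 / 48.9 = 0.01417 hr⁻¹
Accumulation ratio R = 1 / (1 − e^(−kτ)) = 1 / (1 − e^(−0.01417×65.0)) = 1 / (1 − 0.3980) = 1.661
Loading dose = maintenance dose × R = 194 × 1.661 ≈ 322 mg

322 mg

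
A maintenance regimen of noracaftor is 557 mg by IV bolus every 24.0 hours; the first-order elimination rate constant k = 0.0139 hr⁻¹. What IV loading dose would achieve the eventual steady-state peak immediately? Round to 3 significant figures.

Accumulation ratio R = 1 / (1 − e^(−kτ)) = 1 / (1 − e^(−0.01390×24.0)) = 1 / (1 − 0.7163) = 3.525
Loading dose = maintenance dose × R = 557 × 3.525 ≈ 1960 mg

1960 mg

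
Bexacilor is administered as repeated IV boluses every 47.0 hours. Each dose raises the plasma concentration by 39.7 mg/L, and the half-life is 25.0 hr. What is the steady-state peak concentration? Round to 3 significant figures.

k = ln 2 / 25.0 = 0.02773 hr⁻¹
Fraction remaining after one interval: e^(−kτ) = e^(−0.02773 × 47.0) = 0.2717
R = 1 / (1 − 0.2717) = 1.373
Css,max = 39.7 × 1.373 ≈ 54.5 mg/L

54.5 mg/L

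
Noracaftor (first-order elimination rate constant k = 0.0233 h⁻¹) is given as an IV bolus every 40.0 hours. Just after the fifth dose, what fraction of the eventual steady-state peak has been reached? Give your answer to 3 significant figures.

f_n = 1 − e^(−nkτ) = 1 − e^(−5 × 0.02330 × 40.0) = 1 − e^(−4.660) = 1 − 0.009466 ≈ 0.991

0.991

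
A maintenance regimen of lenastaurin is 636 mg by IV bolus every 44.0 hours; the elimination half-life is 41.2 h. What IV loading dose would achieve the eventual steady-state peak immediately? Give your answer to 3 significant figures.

1220 mg

k = ln 2 / 41.2 = 0.01682 h⁻¹
Accumulation ratio R = 1 / (1 − e^(−kτ)) = 1 / (1 − e^(−0.01682×44.0)) = 1 / (1 − 0.4770) = 1.912
Loading dose = maintenance dose × R = 636 × 1.912 ≈ 1220 mg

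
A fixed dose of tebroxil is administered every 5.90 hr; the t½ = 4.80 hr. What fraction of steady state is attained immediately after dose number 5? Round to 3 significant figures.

0.986

k = ln 2 / 4.80 = 0.1444 hr⁻¹
f_n = 1 − e^(−nkτ) = 1 − e^(−5 × 0.1444 × 5.90) = 1 − e^(−4.260) = 1 − 0.01412 ≈ 0.986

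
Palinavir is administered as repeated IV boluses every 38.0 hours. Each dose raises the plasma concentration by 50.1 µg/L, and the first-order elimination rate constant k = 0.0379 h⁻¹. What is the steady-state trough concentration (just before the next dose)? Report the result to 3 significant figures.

Fraction remaining after one interval: e^(−kτ) = e^(−0.03790 × 38.0) = 0.2369
R = 1 / (1 − 0.2369) = 1.310
Css,max = 50.1 × 1.310 = 65.65 µg/L
Css,min = Css,max × e^(−kτ) = 65.65 × 0.2369 ≈ 15.6 µg/L

15.6 µg/L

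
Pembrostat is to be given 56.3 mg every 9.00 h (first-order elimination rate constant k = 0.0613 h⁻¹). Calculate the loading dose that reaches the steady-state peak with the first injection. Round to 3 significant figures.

Accumulation ratio R = 1 / (1 − e^(−kτ)) = 1 / (1 − e^(−0.06130×9.00)) = 1 / (1 − 0.5760) = 2.358
Loading dose = maintenance dose × R = 56.3 × 2.358 ≈ 133 mg

133 mg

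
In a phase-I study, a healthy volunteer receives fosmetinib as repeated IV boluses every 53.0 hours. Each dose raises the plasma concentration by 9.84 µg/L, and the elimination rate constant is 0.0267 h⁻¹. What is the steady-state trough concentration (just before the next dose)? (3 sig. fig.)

3.16 µg/L

Fraction remaining after one interval: e^(−kτ) = e^(−0.02670 × 53.0) = 0.2429
R = 1 / (1 − 0.2429) = 1.321
Css,max = 9.84 × 1.321 = 13.00 µg/L
Css,min = Css,max × e^(−kτ) = 13.00 × 0.2429 ≈ 3.16 µg/L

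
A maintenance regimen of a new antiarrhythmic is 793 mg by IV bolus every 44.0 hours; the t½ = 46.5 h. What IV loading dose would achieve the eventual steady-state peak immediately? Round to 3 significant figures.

1650 mg

k = ln 2 / 46.5 = 0.01491 h⁻¹
Accumulation ratio R = 1 / (1 − e^(−kτ)) = 1 / (1 − e^(−0.01491×44.0)) = 1 / (1 − 0.5190) = 2.079
Loading dose = maintenance dose × R = 793 × 2.079 ≈ 1650 mg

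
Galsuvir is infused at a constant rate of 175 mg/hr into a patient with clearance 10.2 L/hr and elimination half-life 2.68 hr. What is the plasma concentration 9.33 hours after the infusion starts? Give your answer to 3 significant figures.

Css = rate / CL = 175 / 10.2 = 17.16 µg/mL
k = ln 2 / 2.68 = 0.2586 hr⁻¹
C(t) = Css (1 − e^(−kt)) = 17.16 × (1 − e^(−2.413)) = 17.16 × 0.9105 ≈ 15.6 µg/mL

15.6 µg/mL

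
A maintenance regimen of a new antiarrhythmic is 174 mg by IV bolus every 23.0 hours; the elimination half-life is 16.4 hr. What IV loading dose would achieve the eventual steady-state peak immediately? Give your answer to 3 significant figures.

k = ln 2 / 16.4 = 0.04227 hr⁻¹
Accumulation ratio R = 1 / (1 − e^(−kτ)) = 1 / (1 − e^(−0.04227×23.0)) = 1 / (1 − 0.3783) = 1.608
Loading dose = maintenance dose × R = 174 × 1.608 ≈ 280 mg

280 mg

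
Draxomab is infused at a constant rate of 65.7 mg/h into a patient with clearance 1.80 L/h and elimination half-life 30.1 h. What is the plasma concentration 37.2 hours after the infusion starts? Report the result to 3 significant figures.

Css = rate / CL = 65.7 / 1.80 = 36.50 µg/mL
k = ln 2 / 30.1 = 0.02303 h⁻¹
C(t) = Css (1 − e^(−kt)) = 36.50 × (1 − e^(−0.8566)) = 36.50 × 0.5754 ≈ 21.0 µg/mL

21.0 µg/mL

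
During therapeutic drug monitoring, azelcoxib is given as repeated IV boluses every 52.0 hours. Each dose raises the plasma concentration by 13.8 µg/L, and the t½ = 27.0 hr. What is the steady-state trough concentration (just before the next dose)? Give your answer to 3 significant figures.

k = ln 2 / 27.0 = 0.02567 hr⁻¹
Fraction remaining after one interval: e^(−kτ) = e^(−0.02567 × 52.0) = 0.2632
R = 1 / (1 − 0.2632) = 1.357
Css,max = 13.8 × 1.357 = 18.73 µg/L
Css,min = Css,max × e^(−kτ) = 18.73 × 0.2632 ≈ 4.93 µg/L

4.93 µg/L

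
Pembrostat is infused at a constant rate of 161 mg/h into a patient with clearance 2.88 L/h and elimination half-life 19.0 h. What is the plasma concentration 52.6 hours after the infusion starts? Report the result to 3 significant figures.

47.7 µg/mL

Css = rate / CL = 161 / 2.88 = 55.90 µg/mL
k = ln 2 / 19.0 = 0.03648 h⁻¹
C(t) = Css (1 − e^(−kt)) = 55.90 × (1 − e^(−1.919)) = 55.90 × 0.8532 ≈ 47.7 µg/mL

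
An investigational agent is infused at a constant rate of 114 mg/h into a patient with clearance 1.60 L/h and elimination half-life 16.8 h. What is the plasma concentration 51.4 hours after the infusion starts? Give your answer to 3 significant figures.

62.7 µg/mL

Css = rate / CL = 114 / 1.60 = 71.25 µg/mL
k = ln 2 / 16.8 = 0.04126 h⁻¹
C(t) = Css (1 − e^(−kt)) = 71.25 × (1 − e^(−2.121)) = 71.25 × 0.8801 ≈ 62.7 µg/mL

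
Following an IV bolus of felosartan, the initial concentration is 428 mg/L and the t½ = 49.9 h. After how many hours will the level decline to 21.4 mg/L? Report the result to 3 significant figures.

216 hours

k = ln 2 / 49.9 = 0.01389 h⁻¹
C(t) = C₀ e^(−kt)  ⇒  t = ln(C₀/C) / k
t = ln(428/21.4) / 0.01389 = 2.996 / 0.01389 ≈ 216 hours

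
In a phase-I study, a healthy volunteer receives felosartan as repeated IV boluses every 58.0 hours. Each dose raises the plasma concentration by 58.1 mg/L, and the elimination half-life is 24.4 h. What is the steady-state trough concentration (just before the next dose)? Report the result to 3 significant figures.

13.9 mg/L

k = ln 2 / 24.4 = 0.02841 h⁻¹
Fraction remaining after one interval: e^(−kτ) = e^(−0.02841 × 58.0) = 0.1925
R = 1 / (1 − 0.1925) = 1.238
Css,max = 58.1 × 1.238 = 71.95 mg/L
Css,min = Css,max × e^(−kτ) = 71.95 × 0.1925 ≈ 13.9 mg/L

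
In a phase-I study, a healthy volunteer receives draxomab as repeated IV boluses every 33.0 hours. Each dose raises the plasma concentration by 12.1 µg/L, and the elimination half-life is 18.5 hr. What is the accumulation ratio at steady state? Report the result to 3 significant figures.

k = ln 2 / 18.5 = 0.03747 hr⁻¹
Fraction remaining after one interval: e^(−kτ) = e^(−0.03747 × 33.0) = 0.2904
R = 1 / (1 − 0.2904) = 1 / 0.7096 ≈ 1.41

1.41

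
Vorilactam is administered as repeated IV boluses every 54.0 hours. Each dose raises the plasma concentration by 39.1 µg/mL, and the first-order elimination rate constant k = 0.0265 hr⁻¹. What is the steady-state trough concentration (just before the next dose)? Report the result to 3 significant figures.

Fraction remaining after one interval: e^(−kτ) = e^(−0.02650 × 54.0) = 0.2391
R = 1 / (1 − 0.2391) = 1.314
Css,max = 39.1 × 1.314 = 51.38 µg/mL
Css,min = Css,max × e^(−kτ) = 51.38 × 0.2391 ≈ 12.3 µg/mL

12.3 µg/mL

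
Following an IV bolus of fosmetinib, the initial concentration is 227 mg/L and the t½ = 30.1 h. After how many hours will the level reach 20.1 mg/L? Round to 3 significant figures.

105 hours

k = ln 2 / 30.1 = 0.02303 h⁻¹
C(t) = C₀ e^(−kt)  ⇒  t = ln(C₀/C) / k
t = ln(227/20.1) / 0.02303 = 2.424 / 0.02303 ≈ 105 hours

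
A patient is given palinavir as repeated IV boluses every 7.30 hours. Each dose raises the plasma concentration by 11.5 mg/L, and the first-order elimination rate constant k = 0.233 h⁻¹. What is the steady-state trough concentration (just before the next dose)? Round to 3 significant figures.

Fraction remaining after one interval: e^(−kτ) = e^(−0.2330 × 7.30) = 0.1825
R = 1 / (1 − 0.1825) = 1.223
Css,max = 11.5 × 1.223 = 14.07 mg/L
Css,min = Css,max × e^(−kτ) = 14.07 × 0.1825 ≈ 2.57 mg/L

2.57 mg/L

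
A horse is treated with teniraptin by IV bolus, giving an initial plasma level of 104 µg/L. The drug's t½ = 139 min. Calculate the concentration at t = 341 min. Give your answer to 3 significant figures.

19.0 µg/L

k = ln 2 / 139 = 0.004987 min⁻¹
341 min is 2.453 half-lives, so C = 104 × (1/2)^2.453 = 104 × 0.1826 ≈ 19.0 µg/L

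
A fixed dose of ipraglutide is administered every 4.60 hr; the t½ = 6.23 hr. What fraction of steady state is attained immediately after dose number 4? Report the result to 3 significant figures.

0.871

k = ln 2 / 6.23 = 0.1113 hr⁻¹
f_n = 1 − e^(−nkτ) = 1 − e^(−4 × 0.1113 × 4.60) = 1 − e^(−2.047) = 1 − 0.1291 ≈ 0.871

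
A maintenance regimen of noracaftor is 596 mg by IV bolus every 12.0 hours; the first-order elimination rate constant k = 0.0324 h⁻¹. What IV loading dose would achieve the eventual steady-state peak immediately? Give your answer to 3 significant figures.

Accumulation ratio R = 1 / (1 − e^(−kτ)) = 1 / (1 − e^(−0.03240×12.0)) = 1 / (1 − 0.6779) = 3.104
Loading dose = maintenance dose × R = 596 × 3.104 ≈ 1850 mg

1850 mg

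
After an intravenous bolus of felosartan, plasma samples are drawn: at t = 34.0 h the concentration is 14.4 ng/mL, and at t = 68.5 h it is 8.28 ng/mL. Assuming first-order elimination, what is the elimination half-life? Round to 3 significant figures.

k = ln(C₁/C₂) / (t₂ − t₁) = ln(14.4/8.28) / (68.5 − 34.0)
  = 0.5534 / 34.50 = 0.01604 h⁻¹
t½ = ln 2 / k = ln 2 / 0.01604 ≈ 43.2 hours

43.2 hours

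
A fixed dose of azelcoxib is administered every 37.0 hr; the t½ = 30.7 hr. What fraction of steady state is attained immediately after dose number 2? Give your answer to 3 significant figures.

0.812

k = ln 2 / 30.7 = 0.02258 hr⁻¹
f_n = 1 − e^(−nkτ) = 1 − e^(−2 × 0.02258 × 37.0) = 1 − e^(−1.671) = 1 − 0.1881 ≈ 0.812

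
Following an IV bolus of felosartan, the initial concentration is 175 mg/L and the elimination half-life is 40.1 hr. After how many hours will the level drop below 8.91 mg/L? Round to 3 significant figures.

172 hours

k = ln 2 / 40.1 = 0.01729 hr⁻¹
C(t) = C₀ e^(−kt)  ⇒  t = ln(C₀/C) / k
t = ln(175/8.91) / 0.01729 = 2.978 / 0.01729 ≈ 172 hours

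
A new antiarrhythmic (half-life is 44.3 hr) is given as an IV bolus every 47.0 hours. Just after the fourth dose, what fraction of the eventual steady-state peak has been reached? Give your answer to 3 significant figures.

0.947

k = ln 2 / 44.3 = 0.01565 hr⁻¹
f_n = 1 − e^(−nkτ) = 1 − e^(−4 × 0.01565 × 47.0) = 1 − e^(−2.942) = 1 − 0.05278 ≈ 0.947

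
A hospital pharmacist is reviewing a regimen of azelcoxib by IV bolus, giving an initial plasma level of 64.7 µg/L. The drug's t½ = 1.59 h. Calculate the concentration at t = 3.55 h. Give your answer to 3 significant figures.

k = ln 2 / 1.59 = 0.4359 h⁻¹
3.55 h is 2.233 half-lives, so C = 64.7 × (1/2)^2.233 = 64.7 × 0.2128 ≈ 13.8 µg/L

13.8 µg/L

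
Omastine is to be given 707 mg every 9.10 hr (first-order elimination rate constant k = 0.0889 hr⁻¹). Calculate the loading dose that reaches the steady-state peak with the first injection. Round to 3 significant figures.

1270 mg

Accumulation ratio R = 1 / (1 − e^(−kτ)) = 1 / (1 − e^(−0.08890×9.10)) = 1 / (1 − 0.4453) = 1.803
Loading dose = maintenance dose × R = 707 × 1.803 ≈ 1270 mg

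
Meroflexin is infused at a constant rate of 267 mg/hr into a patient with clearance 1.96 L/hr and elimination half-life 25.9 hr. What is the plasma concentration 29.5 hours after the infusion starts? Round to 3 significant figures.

Css = rate / CL = 267 / 1.96 = 136.2 µg/mL
k = ln 2 / 25.9 = 0.02676 hr⁻¹
C(t) = Css (1 − e^(−kt)) = 136.2 × (1 − e^(−0.7895)) = 136.2 × 0.5459 ≈ 74.4 µg/mL

74.4 µg/mL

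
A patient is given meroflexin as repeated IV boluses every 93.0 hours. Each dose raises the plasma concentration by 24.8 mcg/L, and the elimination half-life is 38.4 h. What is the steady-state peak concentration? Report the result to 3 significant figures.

30.5 mcg/L

k = ln 2 / 38.4 = 0.01805 h⁻¹
Fraction remaining after one interval: e^(−kτ) = e^(−0.01805 × 93.0) = 0.1866
R = 1 / (1 − 0.1866) = 1.229
Css,max = 24.8 × 1.229 ≈ 30.5 mcg/L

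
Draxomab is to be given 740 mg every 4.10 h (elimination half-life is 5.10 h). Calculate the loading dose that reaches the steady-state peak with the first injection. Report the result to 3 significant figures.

k = ln 2 / 5.10 = 0.1359 h⁻¹
Accumulation ratio R = 1 / (1 − e^(−kτ)) = 1 / (1 − e^(−0.1359×4.10)) = 1 / (1 − 0.5728) = 2.341
Loading dose = maintenance dose × R = 740 × 2.341 ≈ 1730 mg

1730 mg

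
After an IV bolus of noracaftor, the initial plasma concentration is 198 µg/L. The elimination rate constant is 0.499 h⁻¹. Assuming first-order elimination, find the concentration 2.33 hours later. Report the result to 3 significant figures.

C(t) = C₀ e^(−kt) = 198 × e^(−0.4990 × 2.33) = 198 × e^(−1.163) = 198 × 0.3127 ≈ 61.9 µg/L

61.9 µg/L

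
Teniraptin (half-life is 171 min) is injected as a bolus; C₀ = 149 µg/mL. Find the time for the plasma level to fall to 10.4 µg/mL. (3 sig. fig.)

k = ln 2 / 171 = 0.004053 min⁻¹
C(t) = C₀ e^(−kt)  ⇒  t = ln(C₀/C) / k
t = ln(149/10.4) / 0.004053 = 2.662 / 0.004053 ≈ 657 minutes

657 minutes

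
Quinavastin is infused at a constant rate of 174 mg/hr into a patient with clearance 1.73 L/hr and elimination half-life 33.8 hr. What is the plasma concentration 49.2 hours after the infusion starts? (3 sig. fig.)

63.9 mg/L

Css = rate / CL = 174 / 1.73 = 100.6 mg/L
k = ln 2 / 33.8 = 0.02051 hr⁻¹
C(t) = Css (1 − e^(−kt)) = 100.6 × (1 − e^(−1.009)) = 100.6 × 0.6354 ≈ 63.9 mg/L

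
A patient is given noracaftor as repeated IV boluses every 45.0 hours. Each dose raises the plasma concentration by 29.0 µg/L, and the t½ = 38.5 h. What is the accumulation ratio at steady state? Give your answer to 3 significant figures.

k = ln 2 / 38.5 = 0.01800 h⁻¹
Fraction remaining after one interval: e^(−kτ) = e^(−0.01800 × 45.0) = 0.4448
R = 1 / (1 − 0.4448) = 1 / 0.5552 ≈ 1.80

1.80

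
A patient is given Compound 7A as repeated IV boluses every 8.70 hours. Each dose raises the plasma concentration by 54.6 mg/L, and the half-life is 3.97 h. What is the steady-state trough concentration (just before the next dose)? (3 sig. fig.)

k = ln 2 / 3.97 = 0.1746 h⁻¹
Fraction remaining after one interval: e^(−kτ) = e^(−0.1746 × 8.70) = 0.2189
R = 1 / (1 − 0.2189) = 1.280
Css,max = 54.6 × 1.280 = 69.90 mg/L
Css,min = Css,max × e^(−kτ) = 69.90 × 0.2189 ≈ 15.3 mg/L

15.3 mg/L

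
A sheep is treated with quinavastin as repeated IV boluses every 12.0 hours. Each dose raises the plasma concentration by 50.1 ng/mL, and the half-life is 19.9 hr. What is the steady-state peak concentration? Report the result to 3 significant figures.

147 ng/mL

k = ln 2 / 19.9 = 0.03483 hr⁻¹
Fraction remaining after one interval: e^(−kτ) = e^(−0.03483 × 12.0) = 0.6584
R = 1 / (1 − 0.6584) = 2.927
Css,max = 50.1 × 2.927 ≈ 147 ng/mL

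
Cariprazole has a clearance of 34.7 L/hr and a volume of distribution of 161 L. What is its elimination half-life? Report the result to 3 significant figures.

3.22 hours

k = CL / V = 34.7 / 161 = 0.2155 hr⁻¹
t½ = ln 2 / k = ln 2 / 0.2155 ≈ 3.22 hours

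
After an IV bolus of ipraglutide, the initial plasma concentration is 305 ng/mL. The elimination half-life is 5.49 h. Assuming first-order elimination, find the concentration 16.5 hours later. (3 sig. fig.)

38.0 ng/mL

k = ln 2 / 5.49 = 0.1263 h⁻¹
C(t) = C₀ e^(−kt) = 305 × e^(−0.1263 × 16.5) = 305 × e^(−2.083) = 305 × 0.1245 ≈ 38.0 ng/mL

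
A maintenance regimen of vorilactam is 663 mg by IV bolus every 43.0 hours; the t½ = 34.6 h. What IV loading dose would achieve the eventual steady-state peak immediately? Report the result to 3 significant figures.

1150 mg

k = ln 2 / 34.6 = 0.02003 h⁻¹
Accumulation ratio R = 1 / (1 − e^(−kτ)) = 1 / (1 − e^(−0.02003×43.0)) = 1 / (1 − 0.4226) = 1.732
Loading dose = maintenance dose × R = 663 × 1.732 ≈ 1150 mg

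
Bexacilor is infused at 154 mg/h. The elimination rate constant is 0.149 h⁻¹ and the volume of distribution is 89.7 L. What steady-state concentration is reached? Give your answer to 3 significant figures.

11.5 µg/mL

CL = k · V = 0.149 × 89.7 = 13.37 L/h
Css = rate / CL = 154 / 13.37 ≈ 11.5 µg/mL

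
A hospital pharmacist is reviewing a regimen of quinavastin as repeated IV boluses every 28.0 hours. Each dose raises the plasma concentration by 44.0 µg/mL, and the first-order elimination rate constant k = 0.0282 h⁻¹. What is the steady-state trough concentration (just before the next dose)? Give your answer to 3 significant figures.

Fraction remaining after one interval: e^(−kτ) = e^(−0.02820 × 28.0) = 0.4540
R = 1 / (1 − 0.4540) = 1.832
Css,max = 44.0 × 1.832 = 80.59 µg/mL
Css,min = Css,max × e^(−kτ) = 80.59 × 0.4540 ≈ 36.6 µg/mL

36.6 µg/mL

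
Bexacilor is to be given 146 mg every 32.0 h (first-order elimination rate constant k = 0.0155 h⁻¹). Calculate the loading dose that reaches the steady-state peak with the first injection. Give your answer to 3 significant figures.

373 mg

Accumulation ratio R = 1 / (1 − e^(−kτ)) = 1 / (1 − e^(−0.01550×32.0)) = 1 / (1 − 0.6090) = 2.557
Loading dose = maintenance dose × R = 146 × 2.557 ≈ 373 mg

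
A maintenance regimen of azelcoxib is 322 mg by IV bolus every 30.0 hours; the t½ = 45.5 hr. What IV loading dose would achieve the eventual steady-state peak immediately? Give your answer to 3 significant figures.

878 mg

k = ln 2 / 45.5 = 0.01523 hr⁻¹
Accumulation ratio R = 1 / (1 − e^(−kτ)) = 1 / (1 − e^(−0.01523×30.0)) = 1 / (1 − 0.6332) = 2.726
Loading dose = maintenance dose × R = 322 × 2.726 ≈ 878 mg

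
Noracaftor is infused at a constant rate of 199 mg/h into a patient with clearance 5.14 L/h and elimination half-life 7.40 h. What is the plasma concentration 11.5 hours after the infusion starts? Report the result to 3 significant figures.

Css = rate / CL = 199 / 5.14 = 38.72 mg/L
k = ln 2 / 7.40 = 0.09367 h⁻¹
C(t) = Css (1 − e^(−kt)) = 38.72 × (1 − e^(−1.077)) = 38.72 × 0.6594 ≈ 25.5 mg/L

25.5 mg/L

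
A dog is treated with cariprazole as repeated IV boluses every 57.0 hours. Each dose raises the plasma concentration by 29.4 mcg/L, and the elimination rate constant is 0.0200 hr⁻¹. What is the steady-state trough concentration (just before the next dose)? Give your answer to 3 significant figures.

Fraction remaining after one interval: e^(−kτ) = e^(−0.02000 × 57.0) = 0.3198
R = 1 / (1 − 0.3198) = 1.470
Css,max = 29.4 × 1.470 = 43.22 mcg/L
Css,min = Css,max × e^(−kτ) = 43.22 × 0.3198 ≈ 13.8 mcg/L

13.8 mcg/L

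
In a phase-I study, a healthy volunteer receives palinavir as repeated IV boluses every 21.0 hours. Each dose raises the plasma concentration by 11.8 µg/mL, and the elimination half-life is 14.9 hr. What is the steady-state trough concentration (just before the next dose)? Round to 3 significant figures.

7.12 µg/mL

k = ln 2 / 14.9 = 0.04652 hr⁻¹
Fraction remaining after one interval: e^(−kτ) = e^(−0.04652 × 21.0) = 0.3765
R = 1 / (1 − 0.3765) = 1.604
Css,max = 11.8 × 1.604 = 18.92 µg/mL
Css,min = Css,max × e^(−kτ) = 18.92 × 0.3765 ≈ 7.12 µg/mL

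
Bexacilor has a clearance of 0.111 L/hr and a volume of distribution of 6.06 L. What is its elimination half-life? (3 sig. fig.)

37.8 hours

k = CL / V = 0.111 / 6.06 = 0.01832 hr⁻¹
t½ = ln 2 / k = ln 2 / 0.01832 ≈ 37.8 hours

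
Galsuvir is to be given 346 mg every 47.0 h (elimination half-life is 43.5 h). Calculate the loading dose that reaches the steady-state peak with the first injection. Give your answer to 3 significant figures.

656 mg

k = ln 2 / 43.5 = 0.01593 h⁻¹
Accumulation ratio R = 1 / (1 − e^(−kτ)) = 1 / (1 − e^(−0.01593×47.0)) = 1 / (1 − 0.4729) = 1.897
Loading dose = maintenance dose × R = 346 × 1.897 ≈ 656 mg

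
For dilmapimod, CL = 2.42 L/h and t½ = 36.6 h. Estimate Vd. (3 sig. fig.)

128 L

k = ln 2 / t½ = ln 2 / 36.6 = 0.01894 h⁻¹
V = CL / k = 2.42 / 0.01894 ≈ 128 L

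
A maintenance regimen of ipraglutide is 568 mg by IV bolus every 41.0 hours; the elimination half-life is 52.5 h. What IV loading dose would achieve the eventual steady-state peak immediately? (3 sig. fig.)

1360 mg

k = ln 2 / 52.5 = 0.01320 h⁻¹
Accumulation ratio R = 1 / (1 − e^(−kτ)) = 1 / (1 − e^(−0.01320×41.0)) = 1 / (1 − 0.5820) = 2.392
Loading dose = maintenance dose × R = 568 × 2.392 ≈ 1360 mg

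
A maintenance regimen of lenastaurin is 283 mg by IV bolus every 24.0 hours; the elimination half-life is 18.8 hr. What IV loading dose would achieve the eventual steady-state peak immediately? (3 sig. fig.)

482 mg

k = ln 2 / 18.8 = 0.03687 hr⁻¹
Accumulation ratio R = 1 / (1 − e^(−kτ)) = 1 / (1 − e^(−0.03687×24.0)) = 1 / (1 − 0.4128) = 1.703
Loading dose = maintenance dose × R = 283 × 1.703 ≈ 482 mg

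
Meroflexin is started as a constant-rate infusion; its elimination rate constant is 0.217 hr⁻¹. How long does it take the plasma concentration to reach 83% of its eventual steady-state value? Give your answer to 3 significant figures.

f = 1 − e^(−kt)  ⇒  t = −ln(1 − f) / k
t = −ln(1 − 0.83) / 0.2170 = 1.772 / 0.2170 ≈ 8.17 hours

8.17 hours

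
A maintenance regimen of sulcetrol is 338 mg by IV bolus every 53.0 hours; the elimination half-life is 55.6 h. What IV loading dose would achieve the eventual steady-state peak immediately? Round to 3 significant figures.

699 mg

k = ln 2 / 55.6 = 0.01247 h⁻¹
Accumulation ratio R = 1 / (1 − e^(−kτ)) = 1 / (1 − e^(−0.01247×53.0)) = 1 / (1 − 0.5165) = 2.068
Loading dose = maintenance dose × R = 338 × 2.068 ≈ 699 mg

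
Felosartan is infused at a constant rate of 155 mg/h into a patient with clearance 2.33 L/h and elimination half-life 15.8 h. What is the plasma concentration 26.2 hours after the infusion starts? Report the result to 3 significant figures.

45.4 µg/mL

Css = rate / CL = 155 / 2.33 = 66.52 µg/mL
k = ln 2 / 15.8 = 0.04387 h⁻¹
C(t) = Css (1 − e^(−kt)) = 66.52 × (1 − e^(−1.149)) = 66.52 × 0.6832 ≈ 45.4 µg/mL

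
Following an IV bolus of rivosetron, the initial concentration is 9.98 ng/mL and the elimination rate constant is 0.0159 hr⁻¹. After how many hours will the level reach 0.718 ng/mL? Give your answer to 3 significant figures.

166 hours

C(t) = C₀ e^(−kt)  ⇒  t = ln(C₀/C) / k
t = ln(9.98/0.718) / 0.01590 = 2.632 / 0.01590 ≈ 166 hours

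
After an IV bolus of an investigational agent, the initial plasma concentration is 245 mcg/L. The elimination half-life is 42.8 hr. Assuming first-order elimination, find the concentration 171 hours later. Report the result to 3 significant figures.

k = ln 2 / 42.8 = 0.01620 hr⁻¹
C(t) = C₀ e^(−kt) = 245 × e^(−0.01620 × 171) = 245 × e^(−2.769) = 245 × 0.06270 ≈ 15.4 mcg/L

15.4 mcg/L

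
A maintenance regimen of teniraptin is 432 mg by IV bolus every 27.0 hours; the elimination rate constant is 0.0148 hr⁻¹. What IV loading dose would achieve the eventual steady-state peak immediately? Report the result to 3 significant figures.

Accumulation ratio R = 1 / (1 − e^(−kτ)) = 1 / (1 − e^(−0.01480×27.0)) = 1 / (1 − 0.6706) = 3.036
Loading dose = maintenance dose × R = 432 × 3.036 ≈ 1310 mg

1310 mg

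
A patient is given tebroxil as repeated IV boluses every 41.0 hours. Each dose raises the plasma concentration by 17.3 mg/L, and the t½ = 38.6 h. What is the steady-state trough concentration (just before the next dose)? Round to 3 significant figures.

15.9 mg/L

k = ln 2 / 38.6 = 0.01796 h⁻¹
Fraction remaining after one interval: e^(−kτ) = e^(−0.01796 × 41.0) = 0.4789
R = 1 / (1 − 0.4789) = 1.919
Css,max = 17.3 × 1.919 = 33.20 mg/L
Css,min = Css,max × e^(−kτ) = 33.20 × 0.4789 ≈ 15.9 mg/L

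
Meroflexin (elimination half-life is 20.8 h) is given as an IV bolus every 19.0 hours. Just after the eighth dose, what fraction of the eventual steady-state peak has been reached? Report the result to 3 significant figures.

0.994

k = ln 2 / 20.8 = 0.03332 h⁻¹
f_n = 1 − e^(−nkτ) = 1 − e^(−8 × 0.03332 × 19.0) = 1 − e^(−5.065) = 1 − 0.006312 ≈ 0.994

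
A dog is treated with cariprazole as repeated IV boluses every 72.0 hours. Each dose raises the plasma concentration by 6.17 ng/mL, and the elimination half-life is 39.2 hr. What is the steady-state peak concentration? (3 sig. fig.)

8.57 ng/mL

k = ln 2 / 39.2 = 0.01768 hr⁻¹
Fraction remaining after one interval: e^(−kτ) = e^(−0.01768 × 72.0) = 0.2800
R = 1 / (1 − 0.2800) = 1.389
Css,max = 6.17 × 1.389 ≈ 8.57 ng/mL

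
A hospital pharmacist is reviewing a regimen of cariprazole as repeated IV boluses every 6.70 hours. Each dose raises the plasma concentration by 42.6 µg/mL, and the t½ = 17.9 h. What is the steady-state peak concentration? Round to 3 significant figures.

186 µg/mL

k = ln 2 / 17.9 = 0.03872 h⁻¹
Fraction remaining after one interval: e^(−kτ) = e^(−0.03872 × 6.70) = 0.7715
R = 1 / (1 − 0.7715) = 4.376
Css,max = 42.6 × 4.376 ≈ 186 µg/mL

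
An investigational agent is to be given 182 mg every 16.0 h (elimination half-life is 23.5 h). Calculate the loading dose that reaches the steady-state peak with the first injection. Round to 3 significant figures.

k = ln 2 / 23.5 = 0.02950 h⁻¹
Accumulation ratio R = 1 / (1 − e^(−kτ)) = 1 / (1 − e^(−0.02950×16.0)) = 1 / (1 − 0.6238) = 2.658
Loading dose = maintenance dose × R = 182 × 2.658 ≈ 484 mg

484 mg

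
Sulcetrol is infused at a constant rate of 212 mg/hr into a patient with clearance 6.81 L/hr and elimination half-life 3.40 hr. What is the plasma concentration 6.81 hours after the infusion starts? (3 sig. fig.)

23.4 mg/L

Css = rate / CL = 212 / 6.81 = 31.13 mg/L
k = ln 2 / 3.40 = 0.2039 hr⁻¹
C(t) = Css (1 − e^(−kt)) = 31.13 × (1 − e^(−1.388)) = 31.13 × 0.7505 ≈ 23.4 mg/L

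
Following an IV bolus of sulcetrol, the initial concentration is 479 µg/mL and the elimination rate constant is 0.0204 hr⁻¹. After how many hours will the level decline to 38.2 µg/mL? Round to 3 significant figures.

124 hours

C(t) = C₀ e^(−kt)  ⇒  t = ln(C₀/C) / k
t = ln(479/38.2) / 0.02040 = 2.529 / 0.02040 ≈ 124 hours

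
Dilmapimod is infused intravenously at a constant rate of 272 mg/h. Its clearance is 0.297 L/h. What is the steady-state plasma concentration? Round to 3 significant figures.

Css = infusion rate / CL = 272 / 0.297 ≈ 916 µg/mL

916 µg/mL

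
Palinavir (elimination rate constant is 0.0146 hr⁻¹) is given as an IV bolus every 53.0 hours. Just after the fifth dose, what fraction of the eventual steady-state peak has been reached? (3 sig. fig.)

0.979

f_n = 1 − e^(−nkτ) = 1 − e^(−5 × 0.01460 × 53.0) = 1 − e^(−3.869) = 1 − 0.02088 ≈ 0.979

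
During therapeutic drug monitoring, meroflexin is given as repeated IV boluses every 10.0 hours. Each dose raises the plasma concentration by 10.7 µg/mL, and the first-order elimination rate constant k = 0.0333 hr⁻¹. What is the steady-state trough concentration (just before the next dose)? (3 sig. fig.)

Fraction remaining after one interval: e^(−kτ) = e^(−0.03330 × 10.0) = 0.7168
R = 1 / (1 − 0.7168) = 3.531
Css,max = 10.7 × 3.531 = 37.78 µg/mL
Css,min = Css,max × e^(−kτ) = 37.78 × 0.7168 ≈ 27.1 µg/mL

27.1 µg/mL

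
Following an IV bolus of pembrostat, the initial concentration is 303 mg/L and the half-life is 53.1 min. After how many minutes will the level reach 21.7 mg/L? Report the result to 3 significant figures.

k = ln 2 / 53.1 = 0.01305 min⁻¹
C(t) = C₀ e^(−kt)  ⇒  t = ln(C₀/C) / k
t = ln(303/21.7) / 0.01305 = 2.636 / 0.01305 ≈ 202 minutes

202 minutes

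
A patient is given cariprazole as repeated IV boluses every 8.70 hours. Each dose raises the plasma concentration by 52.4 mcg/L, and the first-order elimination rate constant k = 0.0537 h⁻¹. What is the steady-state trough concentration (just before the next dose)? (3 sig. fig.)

88.0 mcg/L

Fraction remaining after one interval: e^(−kτ) = e^(−0.05370 × 8.70) = 0.6268
R = 1 / (1 − 0.6268) = 2.679
Css,max = 52.4 × 2.679 = 140.4 mcg/L
Css,min = Css,max × e^(−kτ) = 140.4 × 0.6268 ≈ 88.0 mcg/L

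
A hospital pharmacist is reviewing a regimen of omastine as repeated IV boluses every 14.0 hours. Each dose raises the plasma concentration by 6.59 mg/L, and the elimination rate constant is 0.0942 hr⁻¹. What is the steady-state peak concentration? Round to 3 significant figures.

9.00 mg/L

Fraction remaining after one interval: e^(−kτ) = e^(−0.09420 × 14.0) = 0.2675
R = 1 / (1 − 0.2675) = 1.365
Css,max = 6.59 × 1.365 ≈ 9.00 mg/L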